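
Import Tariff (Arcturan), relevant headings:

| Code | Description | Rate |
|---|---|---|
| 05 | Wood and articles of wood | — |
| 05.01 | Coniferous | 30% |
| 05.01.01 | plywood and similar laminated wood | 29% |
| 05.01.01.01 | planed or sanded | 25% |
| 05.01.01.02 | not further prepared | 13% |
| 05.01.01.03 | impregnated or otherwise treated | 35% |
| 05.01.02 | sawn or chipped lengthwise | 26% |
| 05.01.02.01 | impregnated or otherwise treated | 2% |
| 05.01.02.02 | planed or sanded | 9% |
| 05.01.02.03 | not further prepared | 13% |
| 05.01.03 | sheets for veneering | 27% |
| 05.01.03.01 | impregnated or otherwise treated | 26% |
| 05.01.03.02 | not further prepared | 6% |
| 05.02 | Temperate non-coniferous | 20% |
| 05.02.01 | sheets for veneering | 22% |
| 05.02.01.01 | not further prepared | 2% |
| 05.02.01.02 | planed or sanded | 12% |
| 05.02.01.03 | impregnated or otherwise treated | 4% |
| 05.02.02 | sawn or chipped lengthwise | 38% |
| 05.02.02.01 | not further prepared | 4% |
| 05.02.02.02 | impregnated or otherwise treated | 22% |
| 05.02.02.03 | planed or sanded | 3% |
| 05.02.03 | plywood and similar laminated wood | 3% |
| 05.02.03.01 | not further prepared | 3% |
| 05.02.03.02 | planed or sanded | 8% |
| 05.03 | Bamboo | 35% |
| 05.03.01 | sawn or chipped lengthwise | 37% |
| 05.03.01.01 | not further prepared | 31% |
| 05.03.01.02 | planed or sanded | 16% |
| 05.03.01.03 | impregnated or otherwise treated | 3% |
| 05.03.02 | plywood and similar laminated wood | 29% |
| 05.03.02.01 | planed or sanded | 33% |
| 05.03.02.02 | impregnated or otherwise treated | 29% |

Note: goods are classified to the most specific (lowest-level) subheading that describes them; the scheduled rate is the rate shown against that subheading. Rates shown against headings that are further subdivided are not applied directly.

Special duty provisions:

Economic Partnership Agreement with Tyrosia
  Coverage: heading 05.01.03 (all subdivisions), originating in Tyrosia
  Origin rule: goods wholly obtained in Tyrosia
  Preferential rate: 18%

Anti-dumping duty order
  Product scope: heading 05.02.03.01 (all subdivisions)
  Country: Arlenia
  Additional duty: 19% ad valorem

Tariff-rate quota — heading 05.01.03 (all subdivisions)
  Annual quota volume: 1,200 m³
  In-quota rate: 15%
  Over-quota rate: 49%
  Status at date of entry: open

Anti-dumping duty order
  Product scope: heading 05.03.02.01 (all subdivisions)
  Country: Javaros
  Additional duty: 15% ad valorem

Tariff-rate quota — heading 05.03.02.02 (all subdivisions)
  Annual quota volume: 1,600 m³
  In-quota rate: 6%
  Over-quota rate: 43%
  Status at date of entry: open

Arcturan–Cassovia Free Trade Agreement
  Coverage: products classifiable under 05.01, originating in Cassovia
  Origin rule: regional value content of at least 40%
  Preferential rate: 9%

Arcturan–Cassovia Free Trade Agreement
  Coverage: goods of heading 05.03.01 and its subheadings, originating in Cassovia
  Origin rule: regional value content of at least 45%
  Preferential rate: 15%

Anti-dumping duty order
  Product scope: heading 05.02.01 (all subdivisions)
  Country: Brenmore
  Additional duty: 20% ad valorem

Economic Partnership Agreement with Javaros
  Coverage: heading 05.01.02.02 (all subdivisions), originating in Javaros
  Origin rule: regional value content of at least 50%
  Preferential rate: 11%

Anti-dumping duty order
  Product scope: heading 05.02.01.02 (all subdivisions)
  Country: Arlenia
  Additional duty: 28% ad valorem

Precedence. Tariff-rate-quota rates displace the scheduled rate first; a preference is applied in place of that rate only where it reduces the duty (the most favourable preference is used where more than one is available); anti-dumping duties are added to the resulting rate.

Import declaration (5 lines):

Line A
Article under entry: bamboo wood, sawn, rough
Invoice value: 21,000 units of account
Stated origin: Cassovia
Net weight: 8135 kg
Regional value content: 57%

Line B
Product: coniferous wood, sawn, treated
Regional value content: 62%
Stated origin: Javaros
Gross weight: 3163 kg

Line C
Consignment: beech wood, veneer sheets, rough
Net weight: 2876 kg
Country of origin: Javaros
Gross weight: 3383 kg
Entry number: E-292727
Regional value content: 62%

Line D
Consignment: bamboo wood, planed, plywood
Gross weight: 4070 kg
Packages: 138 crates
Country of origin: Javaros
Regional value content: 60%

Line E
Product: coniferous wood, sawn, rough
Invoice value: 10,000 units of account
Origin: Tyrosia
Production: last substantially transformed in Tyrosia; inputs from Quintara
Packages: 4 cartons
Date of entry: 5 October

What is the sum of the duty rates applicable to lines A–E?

Line A: bamboo → 05.03; sawn → 05.03.01; rough → 05.03.01.01. Scheduled 31%. Cassovia agreement on 05.01: 05.03.01.01 not covered; Cassovia agreement on 05.03.01: RVC ≥ 45% → 15% available; preferential 15%. → 15%.
Line B: coniferous → 05.01; sawn → 05.01.02; treated → 05.01.02.01. Scheduled 2%. Javaros agreement on 05.01.02.02: 05.01.02.01 not covered. → 2%.
Line C: beech → 05.02; veneer sheets → 05.02.01; rough → 05.02.01.01. Scheduled 2%. Javaros agreement on 05.01.02.02: 05.02.01.01 not covered. → 2%.
Line D: bamboo → 05.03; plywood → 05.03.02; planed → 05.03.02.01. Scheduled 33%. Javaros agreement on 05.01.02.02: 05.03.02.01 not covered; anti-dumping (Javaros, 05.03.02.01): +15%; total 33% + 15% = 48%. → 48%.
Line E: coniferous → 05.01; sawn → 05.01.02; rough → 05.01.02.03. Scheduled 13%. Tyrosia agreement on 05.01.03: 05.01.02.03 not covered. → 13%.
Sum: 15% + 2% + 2% + 48% + 13% = 80%.

80%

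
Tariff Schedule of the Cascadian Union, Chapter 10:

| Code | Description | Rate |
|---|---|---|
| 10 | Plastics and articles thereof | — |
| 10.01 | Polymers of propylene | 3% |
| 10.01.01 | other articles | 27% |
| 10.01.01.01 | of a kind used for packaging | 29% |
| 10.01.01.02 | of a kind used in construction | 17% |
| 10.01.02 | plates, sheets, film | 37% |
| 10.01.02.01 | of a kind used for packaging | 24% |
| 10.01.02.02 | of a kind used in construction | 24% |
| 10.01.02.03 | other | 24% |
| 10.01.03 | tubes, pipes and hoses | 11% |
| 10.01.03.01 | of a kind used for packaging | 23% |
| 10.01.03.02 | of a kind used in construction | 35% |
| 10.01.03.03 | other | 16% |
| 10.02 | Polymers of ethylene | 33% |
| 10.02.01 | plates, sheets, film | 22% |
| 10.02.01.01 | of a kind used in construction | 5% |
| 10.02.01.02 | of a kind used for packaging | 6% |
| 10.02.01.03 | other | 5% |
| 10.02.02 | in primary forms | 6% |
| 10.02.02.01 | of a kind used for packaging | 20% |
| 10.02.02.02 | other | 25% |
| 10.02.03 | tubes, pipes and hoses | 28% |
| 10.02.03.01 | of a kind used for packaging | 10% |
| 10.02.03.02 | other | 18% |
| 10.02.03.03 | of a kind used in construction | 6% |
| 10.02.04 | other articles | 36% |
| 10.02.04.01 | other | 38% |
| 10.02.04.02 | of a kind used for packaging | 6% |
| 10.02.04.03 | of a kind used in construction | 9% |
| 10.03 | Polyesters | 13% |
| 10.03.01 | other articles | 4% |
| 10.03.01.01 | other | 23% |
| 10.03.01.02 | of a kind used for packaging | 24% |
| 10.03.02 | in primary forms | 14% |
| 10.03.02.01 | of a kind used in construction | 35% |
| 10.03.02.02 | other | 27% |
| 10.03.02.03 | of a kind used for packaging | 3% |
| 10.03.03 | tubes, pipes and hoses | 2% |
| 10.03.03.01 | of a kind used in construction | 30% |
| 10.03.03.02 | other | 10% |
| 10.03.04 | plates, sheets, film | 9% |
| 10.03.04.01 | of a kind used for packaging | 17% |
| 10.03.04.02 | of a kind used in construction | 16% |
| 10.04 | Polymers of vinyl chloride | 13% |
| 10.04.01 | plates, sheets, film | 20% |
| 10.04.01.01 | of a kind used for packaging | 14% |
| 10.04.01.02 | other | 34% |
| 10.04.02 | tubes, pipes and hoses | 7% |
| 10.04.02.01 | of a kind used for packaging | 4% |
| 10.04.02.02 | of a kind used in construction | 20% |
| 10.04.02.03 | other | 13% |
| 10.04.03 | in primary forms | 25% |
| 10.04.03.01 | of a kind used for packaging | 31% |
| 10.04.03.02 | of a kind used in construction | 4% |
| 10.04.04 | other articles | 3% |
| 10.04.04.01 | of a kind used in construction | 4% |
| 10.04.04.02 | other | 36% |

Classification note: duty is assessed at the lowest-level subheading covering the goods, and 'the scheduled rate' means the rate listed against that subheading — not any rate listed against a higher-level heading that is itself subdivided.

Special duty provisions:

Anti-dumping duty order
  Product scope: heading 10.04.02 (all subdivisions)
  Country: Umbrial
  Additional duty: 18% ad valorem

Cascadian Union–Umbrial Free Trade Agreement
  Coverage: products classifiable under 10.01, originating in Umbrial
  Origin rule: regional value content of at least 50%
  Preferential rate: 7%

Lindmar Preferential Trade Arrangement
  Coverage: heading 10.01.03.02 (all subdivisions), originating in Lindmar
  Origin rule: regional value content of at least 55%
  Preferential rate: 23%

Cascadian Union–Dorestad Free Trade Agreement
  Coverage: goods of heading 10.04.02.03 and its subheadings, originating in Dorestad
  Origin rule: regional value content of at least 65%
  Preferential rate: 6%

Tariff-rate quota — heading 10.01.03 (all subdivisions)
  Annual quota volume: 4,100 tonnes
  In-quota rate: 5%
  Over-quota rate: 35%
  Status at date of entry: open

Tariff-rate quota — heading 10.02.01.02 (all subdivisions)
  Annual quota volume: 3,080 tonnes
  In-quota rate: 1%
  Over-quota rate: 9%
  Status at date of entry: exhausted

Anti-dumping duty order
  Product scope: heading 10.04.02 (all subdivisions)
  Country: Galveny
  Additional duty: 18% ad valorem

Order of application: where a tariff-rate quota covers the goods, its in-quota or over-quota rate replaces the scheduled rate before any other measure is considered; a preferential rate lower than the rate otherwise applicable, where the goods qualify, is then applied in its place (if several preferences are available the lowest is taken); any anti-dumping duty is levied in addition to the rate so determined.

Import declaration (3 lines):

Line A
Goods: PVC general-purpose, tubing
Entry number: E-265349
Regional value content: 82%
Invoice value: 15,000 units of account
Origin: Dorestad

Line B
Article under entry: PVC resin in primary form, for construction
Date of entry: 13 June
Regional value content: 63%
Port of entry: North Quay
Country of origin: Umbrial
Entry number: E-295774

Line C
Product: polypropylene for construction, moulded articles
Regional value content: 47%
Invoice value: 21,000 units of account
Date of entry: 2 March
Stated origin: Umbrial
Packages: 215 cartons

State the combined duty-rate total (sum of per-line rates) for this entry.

Line A: PVC → 10.04; tubing → 10.04.02; general-purpose → 10.04.02.03. Scheduled 13%. Dorestad agreement on 10.04.02.03: RVC ≥ 65% → 6% available; preferential 6%. → 6%.
Line B: PVC → 10.04; resin in primary form → 10.04.03; for construction → 10.04.03.02. Scheduled 4%. Umbrial agreement on 10.01: 10.04.03.02 not covered. → 4%.
Line C: polypropylene → 10.01; moulded articles → 10.01.01; for construction → 10.01.01.02. Scheduled 17%. Umbrial agreement on 10.01: RVC < 50%. → 17%.
Sum: 6% + 4% + 17% = 27%.

27%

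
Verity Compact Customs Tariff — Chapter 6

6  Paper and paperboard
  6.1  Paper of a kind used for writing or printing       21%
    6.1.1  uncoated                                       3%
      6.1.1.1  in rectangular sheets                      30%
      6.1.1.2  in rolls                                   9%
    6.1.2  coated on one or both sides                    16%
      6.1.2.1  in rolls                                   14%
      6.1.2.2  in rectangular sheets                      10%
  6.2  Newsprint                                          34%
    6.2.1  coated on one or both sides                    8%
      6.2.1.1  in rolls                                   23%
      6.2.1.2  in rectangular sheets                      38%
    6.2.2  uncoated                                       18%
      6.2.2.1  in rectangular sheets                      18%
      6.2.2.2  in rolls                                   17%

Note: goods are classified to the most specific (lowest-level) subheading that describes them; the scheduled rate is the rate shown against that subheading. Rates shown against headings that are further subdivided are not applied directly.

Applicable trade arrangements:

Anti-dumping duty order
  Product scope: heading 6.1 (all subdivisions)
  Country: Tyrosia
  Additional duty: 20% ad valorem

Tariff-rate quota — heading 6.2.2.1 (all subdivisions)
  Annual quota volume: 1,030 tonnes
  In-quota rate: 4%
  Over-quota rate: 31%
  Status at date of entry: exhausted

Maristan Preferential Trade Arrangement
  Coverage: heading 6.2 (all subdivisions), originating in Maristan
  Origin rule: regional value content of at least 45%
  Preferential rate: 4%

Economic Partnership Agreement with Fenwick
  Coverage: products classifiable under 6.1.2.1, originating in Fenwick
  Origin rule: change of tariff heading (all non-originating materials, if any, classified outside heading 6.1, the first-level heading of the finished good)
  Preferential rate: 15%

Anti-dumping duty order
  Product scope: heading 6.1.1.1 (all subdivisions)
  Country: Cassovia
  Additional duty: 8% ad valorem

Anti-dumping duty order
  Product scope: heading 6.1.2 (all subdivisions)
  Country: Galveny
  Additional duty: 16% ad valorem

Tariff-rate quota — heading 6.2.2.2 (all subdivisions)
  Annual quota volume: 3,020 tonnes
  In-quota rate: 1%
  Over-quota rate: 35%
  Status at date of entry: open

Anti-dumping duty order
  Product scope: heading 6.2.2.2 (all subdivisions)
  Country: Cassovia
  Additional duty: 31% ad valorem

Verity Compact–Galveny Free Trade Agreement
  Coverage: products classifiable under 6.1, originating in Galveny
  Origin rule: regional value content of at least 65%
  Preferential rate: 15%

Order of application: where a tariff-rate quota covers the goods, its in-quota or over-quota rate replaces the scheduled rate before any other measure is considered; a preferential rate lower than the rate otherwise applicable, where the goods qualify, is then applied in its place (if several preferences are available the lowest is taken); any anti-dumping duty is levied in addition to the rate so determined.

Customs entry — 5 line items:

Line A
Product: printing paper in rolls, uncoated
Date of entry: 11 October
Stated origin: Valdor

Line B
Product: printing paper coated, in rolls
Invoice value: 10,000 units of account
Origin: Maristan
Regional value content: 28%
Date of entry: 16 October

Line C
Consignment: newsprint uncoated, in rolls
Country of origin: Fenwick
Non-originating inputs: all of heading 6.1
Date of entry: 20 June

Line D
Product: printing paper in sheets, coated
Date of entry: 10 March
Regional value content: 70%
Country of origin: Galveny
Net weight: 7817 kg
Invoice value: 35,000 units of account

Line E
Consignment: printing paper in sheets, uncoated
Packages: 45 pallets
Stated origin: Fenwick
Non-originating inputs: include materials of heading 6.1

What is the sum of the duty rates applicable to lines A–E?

Line A: printing paper → 6.1; uncoated → 6.1.1; in rolls → 6.1.1.2. Scheduled 9%. No special measure applies. → 9%.
Line B: printing paper → 6.1; coated → 6.1.2; in rolls → 6.1.2.1. Scheduled 14%. Maristan agreement on 6.2: 6.1.2.1 not covered. → 14%.
Line C: newsprint → 6.2; uncoated → 6.2.2; in rolls → 6.2.2.2. Scheduled 17%. quota on 6.2.2.2 open → in-quota 1%; Fenwick agreement on 6.1.2.1: 6.2.2.2 not covered. → 1%.
Line D: printing paper → 6.1; coated → 6.1.2; in sheets → 6.1.2.2. Scheduled 10%. Galveny agreement on 6.1: RVC ≥ 65% → 15% available; preference 15% not lower than 10% → no reduction; anti-dumping (Galveny, 6.1.2): +16%; total 10% + 16% = 26%. → 26%.
Line E: printing paper → 6.1; uncoated → 6.1.1; in sheets → 6.1.1.1. Scheduled 30%. Fenwick agreement on 6.1.2.1: 6.1.1.1 not covered. → 30%.
Sum: 9% + 14% + 1% + 26% + 30% = 80%.

80%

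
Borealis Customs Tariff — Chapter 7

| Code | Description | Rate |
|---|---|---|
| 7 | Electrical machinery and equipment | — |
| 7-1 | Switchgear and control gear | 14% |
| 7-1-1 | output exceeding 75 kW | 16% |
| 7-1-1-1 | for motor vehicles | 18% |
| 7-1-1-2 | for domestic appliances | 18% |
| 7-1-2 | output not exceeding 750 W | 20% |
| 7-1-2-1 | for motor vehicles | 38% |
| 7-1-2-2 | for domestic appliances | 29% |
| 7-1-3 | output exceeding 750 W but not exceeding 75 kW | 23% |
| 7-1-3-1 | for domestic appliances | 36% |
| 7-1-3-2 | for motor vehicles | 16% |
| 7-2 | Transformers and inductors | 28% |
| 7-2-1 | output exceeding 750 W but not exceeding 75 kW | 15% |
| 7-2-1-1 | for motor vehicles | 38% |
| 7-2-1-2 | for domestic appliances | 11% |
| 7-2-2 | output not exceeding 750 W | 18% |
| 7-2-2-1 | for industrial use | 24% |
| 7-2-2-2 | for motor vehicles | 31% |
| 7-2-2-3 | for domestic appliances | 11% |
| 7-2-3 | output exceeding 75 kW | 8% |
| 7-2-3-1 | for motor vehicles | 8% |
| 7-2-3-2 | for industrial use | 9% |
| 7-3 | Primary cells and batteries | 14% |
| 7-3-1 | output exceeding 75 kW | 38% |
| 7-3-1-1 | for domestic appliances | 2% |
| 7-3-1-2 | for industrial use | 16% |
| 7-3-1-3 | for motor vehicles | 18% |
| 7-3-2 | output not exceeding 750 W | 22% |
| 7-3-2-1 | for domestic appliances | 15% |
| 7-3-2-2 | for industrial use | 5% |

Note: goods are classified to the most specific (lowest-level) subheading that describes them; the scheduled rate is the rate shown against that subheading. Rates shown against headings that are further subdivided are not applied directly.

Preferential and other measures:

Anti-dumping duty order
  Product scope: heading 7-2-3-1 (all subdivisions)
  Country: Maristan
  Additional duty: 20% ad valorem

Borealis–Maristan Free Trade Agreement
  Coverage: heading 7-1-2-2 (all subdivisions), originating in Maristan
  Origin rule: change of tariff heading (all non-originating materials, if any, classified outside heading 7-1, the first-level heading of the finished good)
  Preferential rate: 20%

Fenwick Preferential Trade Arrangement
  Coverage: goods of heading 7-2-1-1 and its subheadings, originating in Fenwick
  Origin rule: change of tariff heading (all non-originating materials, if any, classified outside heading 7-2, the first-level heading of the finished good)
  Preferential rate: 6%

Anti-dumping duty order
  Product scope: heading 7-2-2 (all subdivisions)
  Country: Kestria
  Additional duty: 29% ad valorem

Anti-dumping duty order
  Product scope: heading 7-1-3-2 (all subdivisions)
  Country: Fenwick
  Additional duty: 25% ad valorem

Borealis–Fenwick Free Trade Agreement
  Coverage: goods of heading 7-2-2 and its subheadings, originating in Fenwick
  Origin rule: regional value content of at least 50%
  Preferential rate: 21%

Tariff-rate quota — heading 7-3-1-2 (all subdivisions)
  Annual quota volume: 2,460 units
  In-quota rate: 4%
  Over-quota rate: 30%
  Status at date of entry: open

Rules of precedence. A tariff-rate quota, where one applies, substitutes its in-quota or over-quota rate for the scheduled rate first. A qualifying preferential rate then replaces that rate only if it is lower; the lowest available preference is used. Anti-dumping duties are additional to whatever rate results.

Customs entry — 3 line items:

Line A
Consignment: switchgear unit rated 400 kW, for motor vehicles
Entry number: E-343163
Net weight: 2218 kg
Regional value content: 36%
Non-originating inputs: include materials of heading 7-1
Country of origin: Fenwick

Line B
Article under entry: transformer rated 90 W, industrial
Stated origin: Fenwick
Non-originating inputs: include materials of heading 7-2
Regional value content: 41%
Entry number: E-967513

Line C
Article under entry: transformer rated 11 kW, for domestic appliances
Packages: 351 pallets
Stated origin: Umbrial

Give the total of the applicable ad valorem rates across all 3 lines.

53%

Line A: switchgear unit → 7-1; rated 400 kW → 7-1-1; for motor vehicles → 7-1-1-1. Scheduled 18%. Fenwick agreement on 7-2-1-1: 7-1-1-1 not covered; Fenwick agreement on 7-2-2: 7-1-1-1 not covered. → 18%.
Line B: transformer → 7-2; rated 90 W → 7-2-2; industrial → 7-2-2-1. Scheduled 24%. Fenwick agreement on 7-2-1-1: 7-2-2-1 not covered; Fenwick agreement on 7-2-2: RVC < 50%. → 24%.
Line C: transformer → 7-2; rated 11 kW → 7-2-1; for domestic appliances → 7-2-1-2. Scheduled 11%. No special measure applies. → 11%.
Sum: 18% + 24% + 11% = 53%.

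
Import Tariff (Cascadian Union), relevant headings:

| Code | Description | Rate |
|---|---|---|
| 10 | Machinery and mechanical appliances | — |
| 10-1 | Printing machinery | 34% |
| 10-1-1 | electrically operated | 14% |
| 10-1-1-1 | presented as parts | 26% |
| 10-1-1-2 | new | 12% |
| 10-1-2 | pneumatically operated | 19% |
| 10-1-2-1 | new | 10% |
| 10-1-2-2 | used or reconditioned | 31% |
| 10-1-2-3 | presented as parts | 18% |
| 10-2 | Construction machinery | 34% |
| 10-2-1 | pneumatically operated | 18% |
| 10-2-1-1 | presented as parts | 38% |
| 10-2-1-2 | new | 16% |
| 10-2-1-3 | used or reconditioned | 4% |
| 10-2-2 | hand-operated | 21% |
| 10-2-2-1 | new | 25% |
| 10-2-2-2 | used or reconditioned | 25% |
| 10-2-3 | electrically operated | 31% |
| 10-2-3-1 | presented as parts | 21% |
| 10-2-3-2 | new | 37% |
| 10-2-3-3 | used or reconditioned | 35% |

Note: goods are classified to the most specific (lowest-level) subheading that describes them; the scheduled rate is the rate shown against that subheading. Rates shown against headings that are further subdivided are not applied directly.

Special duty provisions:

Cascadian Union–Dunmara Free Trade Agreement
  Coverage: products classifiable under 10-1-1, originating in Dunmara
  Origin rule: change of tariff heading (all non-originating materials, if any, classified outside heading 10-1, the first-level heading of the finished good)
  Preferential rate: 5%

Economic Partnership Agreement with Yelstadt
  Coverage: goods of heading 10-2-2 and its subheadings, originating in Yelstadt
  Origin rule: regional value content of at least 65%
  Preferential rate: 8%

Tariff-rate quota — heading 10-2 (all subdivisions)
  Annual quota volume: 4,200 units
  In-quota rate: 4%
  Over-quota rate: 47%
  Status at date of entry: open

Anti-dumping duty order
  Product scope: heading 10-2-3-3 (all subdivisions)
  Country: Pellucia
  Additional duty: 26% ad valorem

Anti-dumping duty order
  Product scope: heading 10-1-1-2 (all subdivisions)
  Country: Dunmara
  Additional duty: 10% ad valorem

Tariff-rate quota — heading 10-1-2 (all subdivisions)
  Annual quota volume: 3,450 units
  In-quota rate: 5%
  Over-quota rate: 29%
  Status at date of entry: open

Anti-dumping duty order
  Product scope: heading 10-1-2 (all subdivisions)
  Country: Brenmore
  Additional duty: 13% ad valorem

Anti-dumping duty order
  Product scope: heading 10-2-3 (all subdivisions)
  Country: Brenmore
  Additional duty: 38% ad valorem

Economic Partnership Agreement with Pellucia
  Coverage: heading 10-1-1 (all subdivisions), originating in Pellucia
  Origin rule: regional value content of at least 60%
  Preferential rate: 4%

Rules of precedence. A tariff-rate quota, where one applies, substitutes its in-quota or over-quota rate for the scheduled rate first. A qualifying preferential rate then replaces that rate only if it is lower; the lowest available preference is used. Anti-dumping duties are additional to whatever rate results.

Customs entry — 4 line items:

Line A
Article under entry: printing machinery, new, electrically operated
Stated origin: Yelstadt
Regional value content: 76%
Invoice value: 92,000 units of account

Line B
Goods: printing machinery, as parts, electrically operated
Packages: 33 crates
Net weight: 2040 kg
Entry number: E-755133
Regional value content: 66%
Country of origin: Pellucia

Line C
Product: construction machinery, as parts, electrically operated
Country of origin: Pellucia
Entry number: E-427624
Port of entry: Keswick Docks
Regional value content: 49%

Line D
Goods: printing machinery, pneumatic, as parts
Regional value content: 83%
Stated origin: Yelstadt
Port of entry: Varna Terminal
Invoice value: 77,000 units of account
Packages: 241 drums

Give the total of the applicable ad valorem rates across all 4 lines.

Line A: printing → 10-1; electrically operated → 10-1-1; new → 10-1-1-2. Scheduled 12%. Yelstadt agreement on 10-2-2: 10-1-1-2 not covered. → 12%.
Line B: printing → 10-1; electrically operated → 10-1-1; as parts → 10-1-1-1. Scheduled 26%. Pellucia agreement on 10-1-1: RVC ≥ 60% → 4% available; preferential 4%. → 4%.
Line C: construction → 10-2; electrically operated → 10-2-3; as parts → 10-2-3-1. Scheduled 21%. quota on 10-2 open → in-quota 4%; Pellucia agreement on 10-1-1: 10-2-3-1 not covered. → 4%.
Line D: printing → 10-1; pneumatic → 10-1-2; as parts → 10-1-2-3. Scheduled 18%. quota on 10-1-2 open → in-quota 5%; Yelstadt agreement on 10-2-2: 10-1-2-3 not covered. → 5%.
Sum: 12% + 4% + 4% + 5% = 25%.

25%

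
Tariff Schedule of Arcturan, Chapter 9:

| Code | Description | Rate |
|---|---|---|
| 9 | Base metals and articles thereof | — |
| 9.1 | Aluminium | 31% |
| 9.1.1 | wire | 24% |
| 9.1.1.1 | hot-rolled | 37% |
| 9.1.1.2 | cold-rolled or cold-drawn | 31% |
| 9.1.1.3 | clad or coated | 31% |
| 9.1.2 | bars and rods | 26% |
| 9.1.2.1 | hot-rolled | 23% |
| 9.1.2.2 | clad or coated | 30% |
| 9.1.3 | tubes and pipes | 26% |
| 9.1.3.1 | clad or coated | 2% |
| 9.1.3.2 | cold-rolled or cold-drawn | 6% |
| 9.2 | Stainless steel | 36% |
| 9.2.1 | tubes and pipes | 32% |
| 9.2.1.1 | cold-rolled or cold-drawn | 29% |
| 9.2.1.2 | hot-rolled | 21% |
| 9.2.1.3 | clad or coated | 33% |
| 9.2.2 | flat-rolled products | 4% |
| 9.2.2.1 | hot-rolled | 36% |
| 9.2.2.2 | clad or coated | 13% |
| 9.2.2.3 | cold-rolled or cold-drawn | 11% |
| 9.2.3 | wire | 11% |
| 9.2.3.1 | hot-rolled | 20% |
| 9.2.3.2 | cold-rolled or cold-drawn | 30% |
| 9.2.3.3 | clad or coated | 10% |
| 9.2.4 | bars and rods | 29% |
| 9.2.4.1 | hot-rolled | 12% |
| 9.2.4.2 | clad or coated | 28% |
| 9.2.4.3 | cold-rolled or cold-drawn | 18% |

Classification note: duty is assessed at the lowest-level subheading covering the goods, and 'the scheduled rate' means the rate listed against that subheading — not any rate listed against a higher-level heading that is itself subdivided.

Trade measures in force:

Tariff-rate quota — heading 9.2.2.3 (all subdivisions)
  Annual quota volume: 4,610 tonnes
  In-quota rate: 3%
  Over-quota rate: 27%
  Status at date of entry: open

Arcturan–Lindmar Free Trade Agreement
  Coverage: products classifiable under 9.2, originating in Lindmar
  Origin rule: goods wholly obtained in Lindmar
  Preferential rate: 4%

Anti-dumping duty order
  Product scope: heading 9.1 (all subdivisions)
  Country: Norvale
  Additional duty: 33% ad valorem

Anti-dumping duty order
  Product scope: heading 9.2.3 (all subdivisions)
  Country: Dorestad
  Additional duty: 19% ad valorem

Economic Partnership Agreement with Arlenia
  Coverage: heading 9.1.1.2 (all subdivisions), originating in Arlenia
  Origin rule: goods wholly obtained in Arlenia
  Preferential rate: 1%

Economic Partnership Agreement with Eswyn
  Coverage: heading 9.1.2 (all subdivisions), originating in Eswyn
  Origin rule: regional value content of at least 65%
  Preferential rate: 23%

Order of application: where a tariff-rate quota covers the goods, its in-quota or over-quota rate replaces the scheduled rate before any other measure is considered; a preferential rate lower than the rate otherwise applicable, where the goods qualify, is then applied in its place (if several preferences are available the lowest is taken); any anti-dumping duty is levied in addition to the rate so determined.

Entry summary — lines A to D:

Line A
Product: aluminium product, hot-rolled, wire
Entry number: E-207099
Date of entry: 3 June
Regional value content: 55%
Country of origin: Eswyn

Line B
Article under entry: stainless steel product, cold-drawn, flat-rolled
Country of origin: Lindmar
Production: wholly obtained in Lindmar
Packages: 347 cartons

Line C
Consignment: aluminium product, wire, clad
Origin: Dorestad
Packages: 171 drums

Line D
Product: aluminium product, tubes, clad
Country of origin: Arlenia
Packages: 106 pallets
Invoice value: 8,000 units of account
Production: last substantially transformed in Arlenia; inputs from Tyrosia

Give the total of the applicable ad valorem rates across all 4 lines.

73%

Line A: aluminium → 9.1; wire → 9.1.1; hot-rolled → 9.1.1.1. Scheduled 37%. Eswyn agreement on 9.1.2: 9.1.1.1 not covered. → 37%.
Line B: stainless steel → 9.2; flat-rolled → 9.2.2; cold-drawn → 9.2.2.3. Scheduled 11%. quota on 9.2.2.3 open → in-quota 3%; Lindmar agreement on 9.2: wholly obtained → 4% available; preference 4% not lower than 3% → no reduction. → 3%.
Line C: aluminium → 9.1; wire → 9.1.1; clad → 9.1.1.3. Scheduled 31%. No special measure applies. → 31%.
Line D: aluminium → 9.1; tubes → 9.1.3; clad → 9.1.3.1. Scheduled 2%. Arlenia agreement on 9.1.1.2: 9.1.3.1 not covered. → 2%.
Sum: 37% + 3% + 31% + 2% = 73%.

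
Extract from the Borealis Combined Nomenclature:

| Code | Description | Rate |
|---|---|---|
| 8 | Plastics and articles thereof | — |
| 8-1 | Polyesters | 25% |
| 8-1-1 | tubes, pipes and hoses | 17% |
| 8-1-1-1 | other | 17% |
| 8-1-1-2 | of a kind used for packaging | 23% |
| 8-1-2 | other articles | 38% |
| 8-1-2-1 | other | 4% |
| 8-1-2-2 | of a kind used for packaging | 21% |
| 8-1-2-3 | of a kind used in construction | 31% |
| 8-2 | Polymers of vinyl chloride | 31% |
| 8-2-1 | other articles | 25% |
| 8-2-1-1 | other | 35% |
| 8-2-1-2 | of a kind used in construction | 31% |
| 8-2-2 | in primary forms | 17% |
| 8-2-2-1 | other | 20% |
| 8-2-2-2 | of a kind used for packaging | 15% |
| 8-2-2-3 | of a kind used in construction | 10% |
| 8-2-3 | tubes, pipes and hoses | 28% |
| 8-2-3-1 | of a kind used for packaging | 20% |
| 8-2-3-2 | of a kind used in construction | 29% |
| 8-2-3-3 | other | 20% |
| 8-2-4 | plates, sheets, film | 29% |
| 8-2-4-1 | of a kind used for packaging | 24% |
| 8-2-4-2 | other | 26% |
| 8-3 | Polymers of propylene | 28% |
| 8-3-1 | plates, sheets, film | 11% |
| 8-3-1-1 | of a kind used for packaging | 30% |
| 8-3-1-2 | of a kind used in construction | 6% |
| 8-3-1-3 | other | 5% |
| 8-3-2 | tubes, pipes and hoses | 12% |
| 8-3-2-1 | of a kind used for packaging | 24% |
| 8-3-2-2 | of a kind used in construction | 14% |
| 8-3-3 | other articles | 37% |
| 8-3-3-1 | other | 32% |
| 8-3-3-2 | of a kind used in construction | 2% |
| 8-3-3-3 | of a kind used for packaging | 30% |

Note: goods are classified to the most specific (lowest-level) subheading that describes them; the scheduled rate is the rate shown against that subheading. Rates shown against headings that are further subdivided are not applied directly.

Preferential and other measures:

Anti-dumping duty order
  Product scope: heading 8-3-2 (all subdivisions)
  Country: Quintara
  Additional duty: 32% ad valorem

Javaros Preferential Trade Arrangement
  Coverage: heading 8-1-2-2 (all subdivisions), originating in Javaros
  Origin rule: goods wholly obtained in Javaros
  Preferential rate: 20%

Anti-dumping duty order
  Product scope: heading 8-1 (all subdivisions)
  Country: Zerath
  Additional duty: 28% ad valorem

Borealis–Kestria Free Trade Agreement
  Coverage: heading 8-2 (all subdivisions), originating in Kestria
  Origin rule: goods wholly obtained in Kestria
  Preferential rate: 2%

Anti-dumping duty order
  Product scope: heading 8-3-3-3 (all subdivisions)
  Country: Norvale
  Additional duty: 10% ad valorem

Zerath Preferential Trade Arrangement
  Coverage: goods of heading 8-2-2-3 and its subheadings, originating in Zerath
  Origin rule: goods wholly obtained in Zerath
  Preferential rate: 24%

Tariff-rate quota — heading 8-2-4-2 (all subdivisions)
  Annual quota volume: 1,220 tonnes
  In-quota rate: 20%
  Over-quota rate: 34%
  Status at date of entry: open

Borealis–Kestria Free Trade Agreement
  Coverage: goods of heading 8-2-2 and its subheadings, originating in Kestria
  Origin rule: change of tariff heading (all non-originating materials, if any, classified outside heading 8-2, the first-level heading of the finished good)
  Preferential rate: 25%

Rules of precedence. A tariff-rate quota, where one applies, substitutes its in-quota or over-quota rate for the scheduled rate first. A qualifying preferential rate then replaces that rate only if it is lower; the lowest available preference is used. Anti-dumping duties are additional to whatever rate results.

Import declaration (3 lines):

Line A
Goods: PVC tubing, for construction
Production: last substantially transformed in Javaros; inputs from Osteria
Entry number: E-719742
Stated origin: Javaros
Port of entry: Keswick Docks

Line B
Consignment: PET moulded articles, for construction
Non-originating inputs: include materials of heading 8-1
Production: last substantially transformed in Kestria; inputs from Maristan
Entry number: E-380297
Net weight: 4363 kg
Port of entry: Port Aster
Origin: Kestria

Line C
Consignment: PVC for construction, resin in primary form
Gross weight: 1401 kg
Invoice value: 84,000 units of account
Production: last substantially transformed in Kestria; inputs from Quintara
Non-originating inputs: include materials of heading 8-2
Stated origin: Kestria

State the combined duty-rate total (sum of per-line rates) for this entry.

Line A: PVC → 8-2; tubing → 8-2-3; for construction → 8-2-3-2. Scheduled 29%. Javaros agreement on 8-1-2-2: 8-2-3-2 not covered. → 29%.
Line B: PET → 8-1; moulded articles → 8-1-2; for construction → 8-1-2-3. Scheduled 31%. Kestria agreement on 8-2: 8-1-2-3 not covered; Kestria agreement on 8-2-2: 8-1-2-3 not covered. → 31%.
Line C: PVC → 8-2; resin in primary form → 8-2-2; for construction → 8-2-2-3. Scheduled 10%. Kestria agreement on 8-2: not wholly obtained; Kestria agreement on 8-2-2: CTH not met. → 10%.
Sum: 29% + 31% + 10% = 70%.

70%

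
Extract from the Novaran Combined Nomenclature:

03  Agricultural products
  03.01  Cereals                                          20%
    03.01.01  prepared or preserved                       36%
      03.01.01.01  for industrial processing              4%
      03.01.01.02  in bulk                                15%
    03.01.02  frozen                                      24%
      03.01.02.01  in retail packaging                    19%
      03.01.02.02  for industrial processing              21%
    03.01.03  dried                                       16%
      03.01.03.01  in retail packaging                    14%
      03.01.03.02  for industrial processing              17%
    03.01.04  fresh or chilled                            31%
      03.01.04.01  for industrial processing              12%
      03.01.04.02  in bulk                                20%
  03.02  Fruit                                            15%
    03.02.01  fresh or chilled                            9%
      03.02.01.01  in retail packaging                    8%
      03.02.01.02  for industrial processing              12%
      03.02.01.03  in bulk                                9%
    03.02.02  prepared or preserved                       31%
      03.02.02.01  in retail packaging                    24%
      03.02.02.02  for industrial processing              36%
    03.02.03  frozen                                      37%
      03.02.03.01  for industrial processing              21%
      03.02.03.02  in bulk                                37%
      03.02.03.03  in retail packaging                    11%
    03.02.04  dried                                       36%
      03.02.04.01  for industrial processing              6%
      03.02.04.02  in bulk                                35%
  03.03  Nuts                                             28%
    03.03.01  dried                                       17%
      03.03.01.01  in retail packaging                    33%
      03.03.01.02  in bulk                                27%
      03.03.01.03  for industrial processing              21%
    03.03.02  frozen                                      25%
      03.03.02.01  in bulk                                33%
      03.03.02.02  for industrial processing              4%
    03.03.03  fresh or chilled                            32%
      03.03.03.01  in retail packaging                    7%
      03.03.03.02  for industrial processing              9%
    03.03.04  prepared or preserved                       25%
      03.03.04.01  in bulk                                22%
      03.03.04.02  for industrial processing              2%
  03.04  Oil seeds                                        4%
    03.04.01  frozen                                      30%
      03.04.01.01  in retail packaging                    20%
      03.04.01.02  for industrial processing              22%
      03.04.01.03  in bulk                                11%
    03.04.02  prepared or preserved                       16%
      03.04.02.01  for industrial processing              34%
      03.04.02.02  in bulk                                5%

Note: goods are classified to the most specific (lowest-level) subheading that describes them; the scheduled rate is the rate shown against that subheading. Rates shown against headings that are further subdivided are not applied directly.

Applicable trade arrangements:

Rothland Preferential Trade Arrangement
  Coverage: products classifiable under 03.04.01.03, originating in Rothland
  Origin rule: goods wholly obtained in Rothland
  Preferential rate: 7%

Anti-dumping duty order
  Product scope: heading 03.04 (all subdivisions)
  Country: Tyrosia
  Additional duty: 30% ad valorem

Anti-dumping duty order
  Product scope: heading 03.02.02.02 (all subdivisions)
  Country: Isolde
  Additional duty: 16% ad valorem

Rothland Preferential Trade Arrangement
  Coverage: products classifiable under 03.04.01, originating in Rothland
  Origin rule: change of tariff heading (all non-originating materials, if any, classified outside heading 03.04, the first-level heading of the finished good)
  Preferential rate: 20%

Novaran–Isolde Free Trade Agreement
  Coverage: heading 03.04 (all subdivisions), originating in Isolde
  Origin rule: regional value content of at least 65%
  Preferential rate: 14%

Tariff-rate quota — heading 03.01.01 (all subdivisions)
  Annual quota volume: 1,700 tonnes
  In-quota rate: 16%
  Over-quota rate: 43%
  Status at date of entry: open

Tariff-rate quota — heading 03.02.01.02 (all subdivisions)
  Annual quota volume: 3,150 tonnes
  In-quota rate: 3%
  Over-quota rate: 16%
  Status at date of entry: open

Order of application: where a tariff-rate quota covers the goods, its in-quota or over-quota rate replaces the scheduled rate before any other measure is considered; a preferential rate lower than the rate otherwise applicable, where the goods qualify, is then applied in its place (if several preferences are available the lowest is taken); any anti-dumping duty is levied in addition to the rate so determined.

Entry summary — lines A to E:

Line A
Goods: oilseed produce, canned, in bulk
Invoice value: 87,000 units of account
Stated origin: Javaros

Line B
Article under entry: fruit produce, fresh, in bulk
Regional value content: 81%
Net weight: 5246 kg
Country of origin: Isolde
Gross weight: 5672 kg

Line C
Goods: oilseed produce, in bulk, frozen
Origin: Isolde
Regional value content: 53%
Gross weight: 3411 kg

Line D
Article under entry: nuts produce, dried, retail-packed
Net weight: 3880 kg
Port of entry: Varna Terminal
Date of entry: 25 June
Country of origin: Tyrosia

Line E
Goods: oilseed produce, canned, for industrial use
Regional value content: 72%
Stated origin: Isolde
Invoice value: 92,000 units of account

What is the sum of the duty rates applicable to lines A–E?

Line A: oilseed → 03.04; canned → 03.04.02; in bulk → 03.04.02.02. Scheduled 5%. No special measure applies. → 5%.
Line B: fruit → 03.02; fresh → 03.02.01; in bulk → 03.02.01.03. Scheduled 9%. Isolde agreement on 03.04: 03.02.01.03 not covered. → 9%.
Line C: oilseed → 03.04; frozen → 03.04.01; in bulk → 03.04.01.03. Scheduled 11%. Isolde agreement on 03.04: RVC < 65%. → 11%.
Line D: nuts → 03.03; dried → 03.03.01; retail-packed → 03.03.01.01. Scheduled 33%. No special measure applies. → 33%.
Line E: oilseed → 03.04; canned → 03.04.02; for industrial use → 03.04.02.01. Scheduled 34%. Isolde agreement on 03.04: RVC ≥ 65% → 14% available; preferential 14%. → 14%.
Sum: 5% + 9% + 11% + 33% + 14% = 72%.

72%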